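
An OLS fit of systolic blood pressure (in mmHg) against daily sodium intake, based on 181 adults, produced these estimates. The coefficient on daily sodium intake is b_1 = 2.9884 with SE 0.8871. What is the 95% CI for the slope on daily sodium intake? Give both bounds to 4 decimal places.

df = n − 2 = 181 − 2 = 179.
t* = t_{0.025, 179} = 1.973305.
Margin = t* × SE = 1.973305 × 0.8871 = 1.750519.
CI: 2.9884 ± 1.750519 → (1.2379, 4.7389).
With 95% confidence, each one-unit increase in daily sodium intake is associated with a change of between 1.2379 and 4.7389 mmHg in systolic blood pressure.

(1.2379, 4.7389)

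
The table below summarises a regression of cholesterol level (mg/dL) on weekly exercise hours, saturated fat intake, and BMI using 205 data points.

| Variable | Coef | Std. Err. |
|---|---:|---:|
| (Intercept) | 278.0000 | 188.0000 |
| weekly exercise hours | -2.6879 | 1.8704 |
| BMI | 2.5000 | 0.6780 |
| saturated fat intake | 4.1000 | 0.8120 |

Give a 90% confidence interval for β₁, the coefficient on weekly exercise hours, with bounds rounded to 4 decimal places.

Read off: b = -2.6879, SE = 1.8704 for weekly exercise hours.
df = n − k − 1 = 205 − 3 − 1 = 201.
t* = t_{0.05, 201} = 1.65247.
Margin = t* × SE = 1.65247 × 1.8704 = 3.090780.
CI: -2.6879 ± 3.090780 → (-5.7787, 0.4029).

(-5.7787, 0.4029)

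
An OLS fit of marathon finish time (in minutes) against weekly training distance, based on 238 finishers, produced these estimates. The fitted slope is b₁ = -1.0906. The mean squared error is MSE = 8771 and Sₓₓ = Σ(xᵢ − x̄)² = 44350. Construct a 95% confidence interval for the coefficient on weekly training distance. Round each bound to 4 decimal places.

SE(b₁) = √(MSE/Sₓₓ) = √(8771/44350) = 0.444711.
df = n − 2 = 236.
t* = t_{0.025, 236} = 1.970067.
Margin = t* × SE = 1.970067 × 0.444711 = 0.876110.
CI: -1.0906 ± 0.876110 → (-1.9667, -0.2145).
With 95% confidence, each one-unit increase in weekly training distance is associated with a change of between -1.9667 and -0.2145 minutes in marathon finish time.

(-1.9667, -0.2145)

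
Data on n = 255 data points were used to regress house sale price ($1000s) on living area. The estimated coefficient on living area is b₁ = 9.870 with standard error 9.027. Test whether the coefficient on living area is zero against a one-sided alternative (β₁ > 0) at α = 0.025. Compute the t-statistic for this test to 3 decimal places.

t = 1.093

H₀: β₁ = 0 vs H₁: β₁ > 0.
t = (b₁ − β₁⁰)/SE = 9.870 / 9.027 = 1.093.
df = n − 2 = 255 − 2 = 253.
One-sided p ≈ 0.1376, which is ≥ 0.025, so fail to reject H₀.
The data do not give significant evidence that the true slope on living area is positive.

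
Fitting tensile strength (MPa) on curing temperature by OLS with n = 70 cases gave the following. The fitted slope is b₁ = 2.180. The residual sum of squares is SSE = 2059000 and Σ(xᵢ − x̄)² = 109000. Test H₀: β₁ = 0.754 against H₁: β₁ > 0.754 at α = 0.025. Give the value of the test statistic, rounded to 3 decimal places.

MSE = SSE/(n − 2) = 2059000/68 = 30279.4.
SE(b₁) = √(MSE/Sₓₓ) = √(30279.4/109000) = 0.52706.
t = (2.180 − 0.754) / 0.52706 = 2.706.
df = n − 2 = 68.
One-sided p ≈ 0.0043, which is < 0.025, so reject H₀.
There is evidence that the true slope on curing temperature exceeds 0.754 MPa per unit.

t = 2.706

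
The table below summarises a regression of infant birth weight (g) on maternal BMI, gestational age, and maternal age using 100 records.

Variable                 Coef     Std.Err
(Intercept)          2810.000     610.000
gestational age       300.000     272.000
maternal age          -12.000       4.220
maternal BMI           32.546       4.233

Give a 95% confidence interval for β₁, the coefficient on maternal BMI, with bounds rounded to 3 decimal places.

(24.144, 40.948)

Read off: b = 32.546, SE = 4.233 for maternal BMI.
df = n − k − 1 = 100 − 3 − 1 = 96.
t* = t_{0.025, 96} = 1.984984.
Margin = t* × SE = 1.984984 × 4.233 = 8.40244.
CI: 32.546 ± 8.40244 → (24.144, 40.948).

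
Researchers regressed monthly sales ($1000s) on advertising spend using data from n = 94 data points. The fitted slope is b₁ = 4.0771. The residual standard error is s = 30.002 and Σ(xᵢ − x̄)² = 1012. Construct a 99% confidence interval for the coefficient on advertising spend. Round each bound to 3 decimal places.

(1.596, 6.558)

SE(b₁) = s/√Sₓₓ = 30.002/√1012 = 0.943105.
df = n − 2 = 92.
t* = t_{0.005, 92} = 2.63033.
Margin = t* × SE = 2.63033 × 0.943105 = 2.48068.
CI: 4.0771 ± 2.48068 → (1.596, 6.558).
With 99% confidence, each one-unit increase in advertising spend is associated with a change of between 1.596 and 6.558 $1000s in monthly sales.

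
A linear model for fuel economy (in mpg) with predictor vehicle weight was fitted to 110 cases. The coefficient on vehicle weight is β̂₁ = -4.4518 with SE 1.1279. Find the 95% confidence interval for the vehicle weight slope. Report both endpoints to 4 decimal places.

(-6.6875, -2.2161)

df = n − 2 = 110 − 2 = 108.
t* = t_{0.025, 108} = 1.982173.
Margin = t* × SE = 1.982173 × 1.1279 = 2.235693.
CI: -4.4518 ± 2.235693 → (-6.6875, -2.2161).
With 95% confidence, each one-unit increase in vehicle weight is associated with a change of between -6.6875 and -2.2161 mpg in fuel economy.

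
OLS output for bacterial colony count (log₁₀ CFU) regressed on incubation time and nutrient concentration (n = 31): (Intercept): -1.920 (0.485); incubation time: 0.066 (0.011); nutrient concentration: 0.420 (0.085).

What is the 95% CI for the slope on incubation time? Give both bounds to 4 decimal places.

Read off: b = 0.066, SE = 0.011 for incubation time.
df = n − k − 1 = 31 − 2 − 1 = 28.
t* = t_{0.025, 28} = 2.048407.
Margin = t* × SE = 2.048407 × 0.011 = 0.022532.
CI: 0.066 ± 0.022532 → (0.0435, 0.0885).

(0.0435, 0.0885)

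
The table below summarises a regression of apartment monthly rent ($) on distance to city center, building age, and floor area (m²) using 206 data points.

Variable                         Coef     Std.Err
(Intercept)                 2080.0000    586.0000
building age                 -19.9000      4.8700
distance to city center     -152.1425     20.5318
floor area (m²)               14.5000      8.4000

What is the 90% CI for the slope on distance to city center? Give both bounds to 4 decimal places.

Read off: b = -152.1425, SE = 20.5318 for distance to city center.
df = n − k − 1 = 206 − 3 − 1 = 202.
t* = t_{0.05, 202} = 1.652432.
Margin = t* × SE = 1.652432 × 20.5318 = 33.927403.
CI: -152.1425 ± 33.927403 → (-186.0699, -118.2151).

(-186.0699, -118.2151)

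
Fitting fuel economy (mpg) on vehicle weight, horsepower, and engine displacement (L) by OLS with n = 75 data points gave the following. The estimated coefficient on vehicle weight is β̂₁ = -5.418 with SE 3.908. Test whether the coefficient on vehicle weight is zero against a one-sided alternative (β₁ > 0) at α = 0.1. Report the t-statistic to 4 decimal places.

H₀: β₁ = 0 vs H₁: β₁ > 0.
t = (β̂₁ − β₁⁰)/SE = -5.418 / 3.908 = -1.3864.
df = n − k − 1 = 75 − 3 − 1 = 71.
One-sided p ≈ 0.9150, which is ≥ 0.1, so fail to reject H₀.
The data do not give significant evidence that the true slope on vehicle weight is positive, holding the other predictors fixed.

t = -1.3864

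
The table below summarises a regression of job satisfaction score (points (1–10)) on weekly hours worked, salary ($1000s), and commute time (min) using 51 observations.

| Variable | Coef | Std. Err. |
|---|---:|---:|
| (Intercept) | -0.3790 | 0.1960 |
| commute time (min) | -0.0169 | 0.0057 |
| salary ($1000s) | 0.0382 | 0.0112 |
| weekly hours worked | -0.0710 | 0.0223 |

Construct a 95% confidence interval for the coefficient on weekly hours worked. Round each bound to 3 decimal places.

(-0.116, -0.026)

Read off: b = -0.0710, SE = 0.0223 for weekly hours worked.
df = n − k − 1 = 51 − 3 − 1 = 47.
t* = t_{0.025, 47} = 2.011741.
Margin = t* × SE = 2.011741 × 0.0223 = 0.04486.
CI: -0.0710 ± 0.04486 → (-0.116, -0.026).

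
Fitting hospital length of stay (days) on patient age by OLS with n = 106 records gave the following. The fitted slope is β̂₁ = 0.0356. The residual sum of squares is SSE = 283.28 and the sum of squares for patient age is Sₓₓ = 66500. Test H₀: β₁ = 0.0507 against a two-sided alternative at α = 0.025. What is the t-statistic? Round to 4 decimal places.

t = -2.3594

MSE = SSE/(n − 2) = 283.28/104 = 2.72385.
SE(β̂₁) = √(MSE/Sₓₓ) = √(2.72385/66500) = 0.00640001.
t = (0.0356 − 0.0507) / 0.00640001 = -2.3594.
df = n − 2 = 104.
Two-sided p ≈ 0.0202, which is < 0.025, so reject H₀.
There is evidence that the true slope on patient age differs from 0.0507 days per unit.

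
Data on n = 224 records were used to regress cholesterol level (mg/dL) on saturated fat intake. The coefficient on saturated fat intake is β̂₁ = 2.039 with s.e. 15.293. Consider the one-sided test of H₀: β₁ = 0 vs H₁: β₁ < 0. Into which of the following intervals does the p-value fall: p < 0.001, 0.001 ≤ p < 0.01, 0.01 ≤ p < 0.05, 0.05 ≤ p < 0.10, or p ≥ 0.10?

t = 2.039 / 15.293 = 0.133.
df = n − 2 = 224 − 2 = 222.
One-sided p = P(T_{222} < t) ≈ 0.5530.
So p ≥ 0.10.

p ≥ 0.10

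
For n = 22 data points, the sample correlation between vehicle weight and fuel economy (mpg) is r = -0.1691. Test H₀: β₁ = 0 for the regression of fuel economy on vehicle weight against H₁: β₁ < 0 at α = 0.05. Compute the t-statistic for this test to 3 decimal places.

t = -0.767

t = r·√(n − 2)/√(1 − r²) = -0.1691·√20/√0.971405 = -0.767.
df = n − 2 = 20.
One-sided p ≈ 0.2259, which is ≥ 0.05, so fail to reject H₀.
The data do not give significant evidence of a linear association between vehicle weight and fuel economy.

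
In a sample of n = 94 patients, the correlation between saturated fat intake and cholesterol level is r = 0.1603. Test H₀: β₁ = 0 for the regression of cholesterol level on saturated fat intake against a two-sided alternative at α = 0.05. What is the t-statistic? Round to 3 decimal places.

t = 1.558

t = r·√(n − 2)/√(1 − r²) = 0.1603·√92/√0.974304 = 1.558.
df = n − 2 = 92.
Two-sided p ≈ 0.1227, which is ≥ 0.05, so fail to reject H₀.
The data do not give significant evidence of a linear association between saturated fat intake and cholesterol level.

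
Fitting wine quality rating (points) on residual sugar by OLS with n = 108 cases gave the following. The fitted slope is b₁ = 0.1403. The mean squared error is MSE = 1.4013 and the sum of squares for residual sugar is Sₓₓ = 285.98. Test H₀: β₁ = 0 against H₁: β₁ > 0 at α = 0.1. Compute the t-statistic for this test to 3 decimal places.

SE(b₁) = √(MSE/Sₓₓ) = √(1.4013/285.98) = 0.07.
t = 0.1403 / 0.07 = 2.004.
df = n − 2 = 106.
One-sided p ≈ 0.0238, which is < 0.1, so reject H₀.
There is evidence that the true slope on residual sugar is positive.

t = 2.004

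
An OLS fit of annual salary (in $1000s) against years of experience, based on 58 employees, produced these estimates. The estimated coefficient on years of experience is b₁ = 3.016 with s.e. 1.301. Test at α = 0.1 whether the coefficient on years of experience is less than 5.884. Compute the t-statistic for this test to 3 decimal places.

t = -2.204

H₀: β₁ = 5.884 vs H₁: β₁ < 5.884.
t = (b₁ − β₁⁰)/SE = (3.016 − 5.884) / 1.301 = -2.204.
df = n − 2 = 58 − 2 = 56.
One-sided p ≈ 0.0158, which is < 0.1, so reject H₀.
There is evidence that the true slope on years of experience is below 5.884 $1000s per unit.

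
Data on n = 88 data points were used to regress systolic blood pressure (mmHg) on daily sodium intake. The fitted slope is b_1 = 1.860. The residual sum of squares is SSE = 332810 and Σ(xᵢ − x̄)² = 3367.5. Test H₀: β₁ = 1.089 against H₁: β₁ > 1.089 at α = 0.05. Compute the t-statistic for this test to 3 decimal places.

MSE = SSE/(n − 2) = 332810/86 = 3869.88.
SE(b_1) = √(MSE/Sₓₓ) = √(3869.88/3367.5) = 1.072.
t = (1.860 − 1.089) / 1.072 = 0.719.
df = n − 2 = 86.
One-sided p ≈ 0.2370, which is ≥ 0.05, so fail to reject H₀.
The data do not give significant evidence that the true slope on daily sodium intake exceeds 1.089 mmHg per unit.

t = 0.719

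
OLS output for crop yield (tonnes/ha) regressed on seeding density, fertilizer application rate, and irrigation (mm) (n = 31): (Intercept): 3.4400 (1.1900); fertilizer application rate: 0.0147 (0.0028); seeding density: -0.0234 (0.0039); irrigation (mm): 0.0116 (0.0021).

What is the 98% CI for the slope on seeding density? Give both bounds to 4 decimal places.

(-0.0330, -0.0138)

Read off: b = -0.0234, SE = 0.0039 for seeding density.
df = n − k − 1 = 31 − 3 − 1 = 27.
t* = t_{0.01, 27} = 2.47266.
Margin = t* × SE = 2.47266 × 0.0039 = 0.009643.
CI: -0.0234 ± 0.009643 → (-0.0330, -0.0138).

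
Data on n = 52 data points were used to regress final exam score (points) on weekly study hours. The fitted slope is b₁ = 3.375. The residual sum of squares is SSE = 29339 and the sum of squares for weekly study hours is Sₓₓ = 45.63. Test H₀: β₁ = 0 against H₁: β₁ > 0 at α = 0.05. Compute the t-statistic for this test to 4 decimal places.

MSE = SSE/(n − 2) = 29339/50 = 586.78.
SE(b₁) = √(MSE/Sₓₓ) = √(586.78/45.63) = 3.58602.
t = 3.375 / 3.58602 = 0.9412.
df = n − 2 = 50.
One-sided p ≈ 0.1756, which is ≥ 0.05, so fail to reject H₀.
The data do not give significant evidence that the true slope on weekly study hours is positive.

t = 0.9412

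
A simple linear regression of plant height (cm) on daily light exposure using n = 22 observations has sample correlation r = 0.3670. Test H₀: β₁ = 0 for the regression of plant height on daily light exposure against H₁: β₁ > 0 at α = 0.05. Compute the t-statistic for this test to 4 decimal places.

t = r·√(n − 2)/√(1 − r²) = 0.3670·√20/√0.865311 = 1.7644.
df = n − 2 = 20.
One-sided p ≈ 0.0465, which is < 0.05, so reject H₀.
There is evidence of a linear association between daily light exposure and plant height.

t = 1.7644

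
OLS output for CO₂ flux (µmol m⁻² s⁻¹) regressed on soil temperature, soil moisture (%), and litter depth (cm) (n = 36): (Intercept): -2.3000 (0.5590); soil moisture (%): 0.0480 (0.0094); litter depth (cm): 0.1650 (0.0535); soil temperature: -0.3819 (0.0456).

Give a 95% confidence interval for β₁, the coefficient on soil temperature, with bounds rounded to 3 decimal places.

Read off: b = -0.3819, SE = 0.0456 for soil temperature.
df = n − k − 1 = 36 − 3 − 1 = 32.
t* = t_{0.025, 32} = 2.036933.
Margin = t* × SE = 2.036933 × 0.0456 = 0.09288.
CI: -0.3819 ± 0.09288 → (-0.475, -0.289).

(-0.475, -0.289)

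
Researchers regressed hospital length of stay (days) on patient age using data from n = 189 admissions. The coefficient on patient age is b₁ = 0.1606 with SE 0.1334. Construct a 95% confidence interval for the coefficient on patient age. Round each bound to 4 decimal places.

df = n − 2 = 189 − 2 = 187.
t* = t_{0.025, 187} = 1.972731.
Margin = t* × SE = 1.972731 × 0.1334 = 0.263162.
CI: 0.1606 ± 0.263162 → (-0.1026, 0.4238).
With 95% confidence, each one-unit increase in patient age is associated with a change of between -0.1026 and 0.4238 days in hospital length of stay.

(-0.1026, 0.4238)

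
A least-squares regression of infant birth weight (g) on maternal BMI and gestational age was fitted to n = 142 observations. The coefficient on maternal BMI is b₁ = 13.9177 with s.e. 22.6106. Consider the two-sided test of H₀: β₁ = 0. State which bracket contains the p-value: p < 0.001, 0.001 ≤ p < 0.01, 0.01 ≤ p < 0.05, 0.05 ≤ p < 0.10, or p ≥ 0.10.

p ≥ 0.10

t = 13.9177 / 22.6106 = 0.616.
df = n − k − 1 = 142 − 2 − 1 = 139.
Two-sided p = 2·P(T_{139} > |t|) ≈ 0.5392.
So p ≥ 0.10.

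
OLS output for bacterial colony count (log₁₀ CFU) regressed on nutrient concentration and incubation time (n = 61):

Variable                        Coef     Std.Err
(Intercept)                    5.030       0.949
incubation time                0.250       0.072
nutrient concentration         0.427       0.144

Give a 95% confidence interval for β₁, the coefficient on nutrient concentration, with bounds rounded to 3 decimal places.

Read off: b = 0.427, SE = 0.144 for nutrient concentration.
df = n − k − 1 = 61 − 2 − 1 = 58.
t* = t_{0.025, 58} = 2.001717.
Margin = t* × SE = 2.001717 × 0.144 = 0.28825.
CI: 0.427 ± 0.28825 → (0.139, 0.715).

(0.139, 0.715)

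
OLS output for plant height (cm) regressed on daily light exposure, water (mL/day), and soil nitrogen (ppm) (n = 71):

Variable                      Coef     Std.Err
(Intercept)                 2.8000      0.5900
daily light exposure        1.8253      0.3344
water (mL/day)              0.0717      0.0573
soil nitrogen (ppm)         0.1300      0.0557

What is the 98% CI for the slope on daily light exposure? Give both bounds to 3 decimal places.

Read off: b = 1.8253, SE = 0.3344 for daily light exposure.
df = n − k − 1 = 71 − 3 − 1 = 67.
t* = t_{0.01, 67} = 2.383302.
Margin = t* × SE = 2.383302 × 0.3344 = 0.79698.
CI: 1.8253 ± 0.79698 → (1.028, 2.622).

(1.028, 2.622)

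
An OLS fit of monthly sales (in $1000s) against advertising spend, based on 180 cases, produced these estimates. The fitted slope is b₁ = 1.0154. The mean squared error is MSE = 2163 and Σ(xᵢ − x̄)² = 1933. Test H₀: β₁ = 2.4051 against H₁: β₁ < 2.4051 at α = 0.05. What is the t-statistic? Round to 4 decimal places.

SE(b₁) = √(MSE/Sₓₓ) = √(2163/1933) = 1.05782.
t = (1.0154 − 2.4051) / 1.05782 = -1.3137.
df = n − 2 = 178.
One-sided p ≈ 0.0953, which is ≥ 0.05, so fail to reject H₀.
The data do not give significant evidence that the true slope on advertising spend is below 2.4051 $1000s per unit.

t = -1.3137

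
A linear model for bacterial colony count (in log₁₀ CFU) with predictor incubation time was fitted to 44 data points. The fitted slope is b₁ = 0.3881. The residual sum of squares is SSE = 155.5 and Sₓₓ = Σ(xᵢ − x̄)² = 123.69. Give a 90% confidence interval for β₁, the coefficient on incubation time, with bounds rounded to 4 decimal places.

(0.0971, 0.6791)

MSE = SSE/(n − 2) = 155.5/42 = 3.70238.
SE(b₁) = √(MSE/Sₓₓ) = √(3.70238/123.69) = 0.173011.
df = n − 2 = 42.
t* = t_{0.05, 42} = 1.681952.
Margin = t* × SE = 1.681952 × 0.173011 = 0.290996.
CI: 0.3881 ± 0.290996 → (0.0971, 0.6791).
With 90% confidence, each one-unit increase in incubation time is associated with a change of between 0.0971 and 0.6791 log₁₀ CFU in bacterial colony count.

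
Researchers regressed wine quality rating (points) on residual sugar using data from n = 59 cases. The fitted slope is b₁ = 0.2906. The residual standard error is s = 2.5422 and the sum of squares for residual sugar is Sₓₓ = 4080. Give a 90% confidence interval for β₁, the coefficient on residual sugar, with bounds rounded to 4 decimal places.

SE(b₁) = s/√Sₓₓ = 2.5422/√4080 = 0.0397997.
df = n − 2 = 57.
t* = t_{0.05, 57} = 1.672029.
Margin = t* × SE = 1.672029 × 0.0397997 = 0.066546.
CI: 0.2906 ± 0.066546 → (0.2241, 0.3571).
With 90% confidence, each one-unit increase in residual sugar is associated with a change of between 0.2241 and 0.3571 points in wine quality rating.

(0.2241, 0.3571)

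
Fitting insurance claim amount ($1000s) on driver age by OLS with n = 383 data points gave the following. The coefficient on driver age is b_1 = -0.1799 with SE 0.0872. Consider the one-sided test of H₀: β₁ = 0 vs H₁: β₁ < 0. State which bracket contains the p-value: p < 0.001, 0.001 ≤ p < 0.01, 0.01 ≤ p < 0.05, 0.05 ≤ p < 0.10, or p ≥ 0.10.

t = -0.1799 / 0.0872 = -2.063.
df = n − 2 = 383 − 2 = 381.
One-sided p = P(T_{381} < t) ≈ 0.0199.
So 0.01 ≤ p < 0.05.

0.01 ≤ p < 0.05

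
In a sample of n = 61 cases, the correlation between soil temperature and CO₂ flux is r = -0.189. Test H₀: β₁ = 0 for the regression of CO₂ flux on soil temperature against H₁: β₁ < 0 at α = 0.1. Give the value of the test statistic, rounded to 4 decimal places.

t = -1.4784

t = r·√(n − 2)/√(1 − r²) = -0.189·√59/√0.964279 = -1.4784.
df = n − 2 = 59.
One-sided p ≈ 0.0723, which is < 0.1, so reject H₀.
There is evidence of a linear association between soil temperature and CO₂ flux.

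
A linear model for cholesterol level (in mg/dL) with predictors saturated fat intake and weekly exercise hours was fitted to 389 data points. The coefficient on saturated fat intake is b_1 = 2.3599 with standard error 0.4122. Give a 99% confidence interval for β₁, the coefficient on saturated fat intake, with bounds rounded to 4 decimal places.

(1.2929, 3.4269)

df = n − k − 1 = 389 − 2 − 1 = 386.
t* = t_{0.005, 386} = 2.588626.
Margin = t* × SE = 2.588626 × 0.4122 = 1.067032.
CI: 2.3599 ± 1.067032 → (1.2929, 3.4269).
With 99% confidence, each one-unit increase in saturated fat intake is associated with a change of between 1.2929 and 3.4269 mg/dL in cholesterol level, holding the other predictors fixed.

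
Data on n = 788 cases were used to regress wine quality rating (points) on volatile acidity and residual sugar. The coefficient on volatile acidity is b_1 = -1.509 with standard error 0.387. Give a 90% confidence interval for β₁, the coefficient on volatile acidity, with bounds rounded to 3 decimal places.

df = n − k − 1 = 788 − 2 − 1 = 785.
t* = t_{0.05, 785} = 1.646797.
Margin = t* × SE = 1.646797 × 0.387 = 0.63731.
CI: -1.509 ± 0.63731 → (-2.146, -0.872).
With 90% confidence, each one-unit increase in volatile acidity is associated with a change of between -2.146 and -0.872 points in wine quality rating, holding the other predictors fixed.

(-2.146, -0.872)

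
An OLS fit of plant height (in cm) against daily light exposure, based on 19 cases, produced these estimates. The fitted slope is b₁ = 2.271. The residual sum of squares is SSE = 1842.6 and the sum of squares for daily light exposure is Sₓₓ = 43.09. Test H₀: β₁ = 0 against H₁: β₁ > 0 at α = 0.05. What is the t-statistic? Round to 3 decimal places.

MSE = SSE/(n − 2) = 1842.6/17 = 108.388.
SE(b₁) = √(MSE/Sₓₓ) = √(108.388/43.09) = 1.586.
t = 2.271 / 1.586 = 1.432.
df = n − 2 = 17.
One-sided p ≈ 0.0852, which is ≥ 0.05, so fail to reject H₀.
The data do not give significant evidence that the true slope on daily light exposure is positive.

t = 1.432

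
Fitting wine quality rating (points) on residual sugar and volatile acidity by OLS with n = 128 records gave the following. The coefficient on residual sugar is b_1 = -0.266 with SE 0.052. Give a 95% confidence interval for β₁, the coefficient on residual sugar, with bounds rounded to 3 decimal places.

(-0.369, -0.163)

df = n − k − 1 = 128 − 2 − 1 = 125.
t* = t_{0.025, 125} = 1.979124.
Margin = t* × SE = 1.979124 × 0.052 = 0.10291.
CI: -0.266 ± 0.10291 → (-0.369, -0.163).
With 95% confidence, each one-unit increase in residual sugar is associated with a change of between -0.369 and -0.163 points in wine quality rating, holding the other predictors fixed.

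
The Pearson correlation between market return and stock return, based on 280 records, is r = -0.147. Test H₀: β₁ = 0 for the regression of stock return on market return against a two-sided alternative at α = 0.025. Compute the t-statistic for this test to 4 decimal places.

t = -2.4779

t = r·√(n − 2)/√(1 − r²) = -0.147·√278/√0.978391 = -2.4779.
df = n − 2 = 278.
Two-sided p ≈ 0.0138, which is < 0.025, so reject H₀.
There is evidence of a linear association between market return and stock return.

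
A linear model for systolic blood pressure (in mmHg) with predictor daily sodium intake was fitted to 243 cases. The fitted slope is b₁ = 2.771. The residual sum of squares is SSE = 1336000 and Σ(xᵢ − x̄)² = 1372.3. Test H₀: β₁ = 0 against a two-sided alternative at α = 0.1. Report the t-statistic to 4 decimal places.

MSE = SSE/(n − 2) = 1336000/241 = 5543.57.
SE(b₁) = √(MSE/Sₓₓ) = √(5543.57/1372.3) = 2.00988.
t = 2.771 / 2.00988 = 1.3787.
df = n − 2 = 241.
Two-sided p ≈ 0.1693, which is ≥ 0.1, so fail to reject H₀.
The data do not give significant evidence of an association between daily sodium intake and systolic blood pressure.

t = 1.3787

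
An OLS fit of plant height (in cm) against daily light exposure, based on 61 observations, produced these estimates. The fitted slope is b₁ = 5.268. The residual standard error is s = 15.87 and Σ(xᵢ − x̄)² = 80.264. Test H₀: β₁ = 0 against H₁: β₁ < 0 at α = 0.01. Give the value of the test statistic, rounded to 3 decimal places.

SE(b₁) = s/√Sₓₓ = 15.87/√80.264 = 1.7714.
t = 5.268 / 1.7714 = 2.974.
df = n − 2 = 59.
One-sided p ≈ 0.9979, which is ≥ 0.01, so fail to reject H₀.
The data do not give significant evidence that the true slope on daily light exposure is negative.

t = 2.974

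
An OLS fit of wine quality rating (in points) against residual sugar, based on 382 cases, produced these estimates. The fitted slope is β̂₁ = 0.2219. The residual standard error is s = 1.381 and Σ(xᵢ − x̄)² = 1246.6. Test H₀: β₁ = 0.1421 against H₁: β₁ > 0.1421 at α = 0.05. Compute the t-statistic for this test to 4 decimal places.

SE(β̂₁) = s/√Sₓₓ = 1.381/√1246.6 = 0.0391138.
t = (0.2219 − 0.1421) / 0.0391138 = 2.0402.
df = n − 2 = 380.
One-sided p ≈ 0.0210, which is < 0.05, so reject H₀.
There is evidence that the true slope on residual sugar exceeds 0.1421 points per unit.

t = 2.0402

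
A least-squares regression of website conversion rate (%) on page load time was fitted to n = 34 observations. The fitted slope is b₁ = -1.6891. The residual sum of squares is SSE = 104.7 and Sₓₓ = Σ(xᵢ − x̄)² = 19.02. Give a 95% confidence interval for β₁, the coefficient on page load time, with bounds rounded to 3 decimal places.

(-2.534, -0.844)

MSE = SSE/(n − 2) = 104.7/32 = 3.27188.
SE(b₁) = √(MSE/Sₓₓ) = √(3.27188/19.02) = 0.414756.
df = n − 2 = 32.
t* = t_{0.025, 32} = 2.036933.
Margin = t* × SE = 2.036933 × 0.414756 = 0.84483.
CI: -1.6891 ± 0.84483 → (-2.534, -0.844).
With 95% confidence, each one-unit increase in page load time is associated with a change of between -2.534 and -0.844 % in website conversion rate.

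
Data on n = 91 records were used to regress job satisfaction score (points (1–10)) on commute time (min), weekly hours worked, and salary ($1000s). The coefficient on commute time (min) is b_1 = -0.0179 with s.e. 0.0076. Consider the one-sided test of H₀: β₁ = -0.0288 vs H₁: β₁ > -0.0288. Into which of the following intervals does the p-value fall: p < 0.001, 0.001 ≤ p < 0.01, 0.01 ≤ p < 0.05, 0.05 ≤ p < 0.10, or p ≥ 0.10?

t = (-0.0179 − (-0.0288)) / 0.0076 = 1.434.
df = n − k − 1 = 91 − 3 − 1 = 87.
One-sided p = P(T_{87} > t) ≈ 0.0775.
So 0.05 ≤ p < 0.10.

0.05 ≤ p < 0.10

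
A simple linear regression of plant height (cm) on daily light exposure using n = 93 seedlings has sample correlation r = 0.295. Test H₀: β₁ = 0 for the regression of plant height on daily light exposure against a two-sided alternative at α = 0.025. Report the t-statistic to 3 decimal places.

t = r·√(n − 2)/√(1 − r²) = 0.295·√91/√0.912975 = 2.945.
df = n − 2 = 91.
Two-sided p ≈ 0.0041, which is < 0.025, so reject H₀.
There is evidence of a linear association between daily light exposure and plant height.

t = 2.945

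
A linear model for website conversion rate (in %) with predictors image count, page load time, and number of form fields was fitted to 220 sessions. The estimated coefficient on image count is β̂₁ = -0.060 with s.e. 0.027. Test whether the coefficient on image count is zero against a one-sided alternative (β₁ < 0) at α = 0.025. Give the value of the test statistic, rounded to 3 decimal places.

t = -2.222

H₀: β₁ = 0 vs H₁: β₁ < 0.
t = (β̂₁ − β₁⁰)/SE = -0.060 / 0.027 = -2.222.
df = n − k − 1 = 220 − 3 − 1 = 216.
One-sided p ≈ 0.0137, which is < 0.025, so reject H₀.
There is evidence that the true slope on image count is negative, holding the other predictors fixed.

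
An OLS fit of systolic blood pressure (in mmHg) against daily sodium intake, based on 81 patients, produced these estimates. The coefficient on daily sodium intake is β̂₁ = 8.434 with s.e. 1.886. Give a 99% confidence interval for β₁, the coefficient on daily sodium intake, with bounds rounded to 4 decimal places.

(3.4559, 13.4121)

df = n − 2 = 81 − 2 = 79.
t* = t_{0.005, 79} = 2.639505.
Margin = t* × SE = 2.639505 × 1.886 = 4.978106.
CI: 8.434 ± 4.978106 → (3.4559, 13.4121).
With 99% confidence, each one-unit increase in daily sodium intake is associated with a change of between 3.4559 and 13.4121 mmHg in systolic blood pressure.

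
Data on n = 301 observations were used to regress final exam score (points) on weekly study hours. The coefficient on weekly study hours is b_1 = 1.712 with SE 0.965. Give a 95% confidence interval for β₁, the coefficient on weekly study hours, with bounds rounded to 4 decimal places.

(-0.1871, 3.6111)

df = n − 2 = 301 − 2 = 299.
t* = t_{0.025, 299} = 1.96793.
Margin = t* × SE = 1.96793 × 0.965 = 1.899052.
CI: 1.712 ± 1.899052 → (-0.1871, 3.6111).
With 95% confidence, each one-unit increase in weekly study hours is associated with a change of between -0.1871 and 3.6111 points in final exam score.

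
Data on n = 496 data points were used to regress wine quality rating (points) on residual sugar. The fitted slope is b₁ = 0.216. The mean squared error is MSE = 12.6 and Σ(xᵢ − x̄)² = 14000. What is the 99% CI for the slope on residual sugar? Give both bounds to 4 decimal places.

(0.1384, 0.2936)

SE(b₁) = √(MSE/Sₓₓ) = √(12.6/14000) = 0.03.
df = n − 2 = 494.
t* = t_{0.005, 494} = 2.585818.
Margin = t* × SE = 2.585818 × 0.03 = 0.077575.
CI: 0.216 ± 0.077575 → (0.1384, 0.2936).
With 99% confidence, each one-unit increase in residual sugar is associated with a change of between 0.1384 and 0.2936 points in wine quality rating.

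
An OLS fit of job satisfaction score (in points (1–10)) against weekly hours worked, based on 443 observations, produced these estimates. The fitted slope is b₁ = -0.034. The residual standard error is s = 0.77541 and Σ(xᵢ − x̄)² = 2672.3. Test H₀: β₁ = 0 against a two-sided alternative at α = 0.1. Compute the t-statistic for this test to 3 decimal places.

SE(b₁) = s/√Sₓₓ = 0.77541/√2672.3 = 0.0149999.
t = -0.034 / 0.0149999 = -2.267.
df = n − 2 = 441.
Two-sided p ≈ 0.0239, which is < 0.1, so reject H₀.
There is evidence that weekly hours worked is associated with job satisfaction score.

t = -2.267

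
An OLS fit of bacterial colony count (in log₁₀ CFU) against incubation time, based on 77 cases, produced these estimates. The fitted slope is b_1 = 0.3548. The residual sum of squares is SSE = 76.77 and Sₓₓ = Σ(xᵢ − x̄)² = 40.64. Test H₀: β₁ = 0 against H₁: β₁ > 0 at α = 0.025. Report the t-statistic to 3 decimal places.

MSE = SSE/(n − 2) = 76.77/75 = 1.0236.
SE(b_1) = √(MSE/Sₓₓ) = √(1.0236/40.64) = 0.158704.
t = 0.3548 / 0.158704 = 2.236.
df = n − 2 = 75.
One-sided p ≈ 0.0142, which is < 0.025, so reject H₀.
There is evidence that the true slope on incubation time is positive.

t = 2.236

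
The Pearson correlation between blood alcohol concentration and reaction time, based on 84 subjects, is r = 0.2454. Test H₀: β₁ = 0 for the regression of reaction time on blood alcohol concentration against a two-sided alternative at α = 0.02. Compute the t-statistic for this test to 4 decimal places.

t = r·√(n − 2)/√(1 − r²) = 0.2454·√82/√0.939779 = 2.2923.
df = n − 2 = 82.
Two-sided p ≈ 0.0245, which is ≥ 0.02, so fail to reject H₀.
The data do not give significant evidence of a linear association between blood alcohol concentration and reaction time.

t = 2.2923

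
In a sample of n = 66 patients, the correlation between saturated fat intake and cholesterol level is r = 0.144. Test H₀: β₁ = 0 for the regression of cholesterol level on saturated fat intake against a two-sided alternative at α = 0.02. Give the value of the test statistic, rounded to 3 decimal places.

t = r·√(n − 2)/√(1 − r²) = 0.144·√64/√0.979264 = 1.164.
df = n − 2 = 64.
Two-sided p ≈ 0.2487, which is ≥ 0.02, so fail to reject H₀.
The data do not give significant evidence of a linear association between saturated fat intake and cholesterol level.

t = 1.164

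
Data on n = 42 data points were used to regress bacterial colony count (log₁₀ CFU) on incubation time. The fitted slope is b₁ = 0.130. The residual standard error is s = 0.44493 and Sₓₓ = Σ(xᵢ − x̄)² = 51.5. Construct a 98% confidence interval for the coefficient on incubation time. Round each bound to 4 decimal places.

(-0.0202, 0.2802)

SE(b₁) = s/√Sₓₓ = 0.44493/√51.5 = 0.0619995.
df = n − 2 = 40.
t* = t_{0.01, 40} = 2.423257.
Margin = t* × SE = 2.423257 × 0.0619995 = 0.150241.
CI: 0.130 ± 0.150241 → (-0.0202, 0.2802).
With 98% confidence, each one-unit increase in incubation time is associated with a change of between -0.0202 and 0.2802 log₁₀ CFU in bacterial colony count.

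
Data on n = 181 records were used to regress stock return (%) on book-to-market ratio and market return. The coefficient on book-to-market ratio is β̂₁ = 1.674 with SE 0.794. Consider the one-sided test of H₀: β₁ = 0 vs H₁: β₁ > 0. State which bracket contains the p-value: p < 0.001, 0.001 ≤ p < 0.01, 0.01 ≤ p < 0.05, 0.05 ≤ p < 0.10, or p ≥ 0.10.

0.01 ≤ p < 0.05

t = 1.674 / 0.794 = 2.108.
df = n − k − 1 = 181 − 2 − 1 = 178.
One-sided p = P(T_{178} > t) ≈ 0.0182.
So 0.01 ≤ p < 0.05.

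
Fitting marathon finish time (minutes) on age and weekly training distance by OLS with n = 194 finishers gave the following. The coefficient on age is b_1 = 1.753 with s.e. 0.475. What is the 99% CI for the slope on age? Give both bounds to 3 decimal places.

(0.517, 2.989)

df = n − k − 1 = 194 − 2 − 1 = 191.
t* = t_{0.005, 191} = 2.601814.
Margin = t* × SE = 2.601814 × 0.475 = 1.23586.
CI: 1.753 ± 1.23586 → (0.517, 2.989).
With 99% confidence, each one-unit increase in age is associated with a change of between 0.517 and 2.989 minutes in marathon finish time, holding the other predictors fixed.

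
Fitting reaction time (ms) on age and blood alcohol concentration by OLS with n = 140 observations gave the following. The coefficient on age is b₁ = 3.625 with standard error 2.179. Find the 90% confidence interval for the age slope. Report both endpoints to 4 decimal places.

(0.0165, 7.2335)

df = n − k − 1 = 140 − 2 − 1 = 137.
t* = t_{0.05, 137} = 1.656052.
Margin = t* × SE = 1.656052 × 2.179 = 3.608537.
CI: 3.625 ± 3.608537 → (0.0165, 7.2335).
With 90% confidence, each one-unit increase in age is associated with a change of between 0.0165 and 7.2335 ms in reaction time, holding the other predictors fixed.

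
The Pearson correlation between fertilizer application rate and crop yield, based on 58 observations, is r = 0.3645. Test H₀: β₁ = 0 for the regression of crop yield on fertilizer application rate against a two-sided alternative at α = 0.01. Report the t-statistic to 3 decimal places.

t = r·√(n − 2)/√(1 − r²) = 0.3645·√56/√0.86714 = 2.929.
df = n − 2 = 56.
Two-sided p ≈ 0.0049, which is < 0.01, so reject H₀.
There is evidence of a linear association between fertilizer application rate and crop yield.

t = 2.929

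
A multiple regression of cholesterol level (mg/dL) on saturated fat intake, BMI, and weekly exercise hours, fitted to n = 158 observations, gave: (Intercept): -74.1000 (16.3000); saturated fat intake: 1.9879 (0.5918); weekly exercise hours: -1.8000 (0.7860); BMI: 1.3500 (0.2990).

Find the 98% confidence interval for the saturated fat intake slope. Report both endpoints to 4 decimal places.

Read off: b = 1.9879, SE = 0.5918 for saturated fat intake.
df = n − k − 1 = 158 − 3 − 1 = 154.
t* = t_{0.01, 154} = 2.350806.
Margin = t* × SE = 2.350806 × 0.5918 = 1.391207.
CI: 1.9879 ± 1.391207 → (0.5967, 3.3791).

(0.5967, 3.3791)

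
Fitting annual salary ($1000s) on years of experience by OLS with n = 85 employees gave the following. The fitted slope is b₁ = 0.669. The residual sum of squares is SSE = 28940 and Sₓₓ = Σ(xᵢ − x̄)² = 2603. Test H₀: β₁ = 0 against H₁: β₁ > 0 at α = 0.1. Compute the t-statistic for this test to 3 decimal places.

t = 1.828

MSE = SSE/(n − 2) = 28940/83 = 348.675.
SE(b₁) = √(MSE/Sₓₓ) = √(348.675/2603) = 0.365993.
t = 0.669 / 0.365993 = 1.828.
df = n − 2 = 83.
One-sided p ≈ 0.0356, which is < 0.1, so reject H₀.
There is evidence that the true slope on years of experience is positive.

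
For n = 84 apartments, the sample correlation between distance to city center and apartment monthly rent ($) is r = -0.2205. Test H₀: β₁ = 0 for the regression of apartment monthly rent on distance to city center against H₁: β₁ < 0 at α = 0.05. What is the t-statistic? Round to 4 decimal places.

t = -2.0471

t = r·√(n − 2)/√(1 − r²) = -0.2205·√82/√0.95138 = -2.0471.
df = n − 2 = 82.
One-sided p ≈ 0.0219, which is < 0.05, so reject H₀.
There is evidence of a linear association between distance to city center and apartment monthly rent.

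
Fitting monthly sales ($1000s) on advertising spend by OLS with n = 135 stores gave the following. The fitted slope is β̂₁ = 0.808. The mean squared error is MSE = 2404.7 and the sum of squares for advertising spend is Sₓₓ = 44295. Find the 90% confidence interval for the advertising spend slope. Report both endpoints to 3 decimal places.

(0.422, 1.194)

SE(β̂₁) = √(MSE/Sₓₓ) = √(2404.7/44295) = 0.232998.
df = n − 2 = 133.
t* = t_{0.05, 133} = 1.656391.
Margin = t* × SE = 1.656391 × 0.232998 = 0.38594.
CI: 0.808 ± 0.38594 → (0.422, 1.194).
With 90% confidence, each one-unit increase in advertising spend is associated with a change of between 0.422 and 1.194 $1000s in monthly sales.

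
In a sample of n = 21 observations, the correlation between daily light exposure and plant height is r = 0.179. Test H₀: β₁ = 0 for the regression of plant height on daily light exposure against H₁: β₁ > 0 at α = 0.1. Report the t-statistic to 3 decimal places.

t = r·√(n − 2)/√(1 − r²) = 0.179·√19/√0.967959 = 0.793.
df = n − 2 = 19.
One-sided p ≈ 0.2188, which is ≥ 0.1, so fail to reject H₀.
The data do not give significant evidence of a linear association between daily light exposure and plant height.

t = 0.793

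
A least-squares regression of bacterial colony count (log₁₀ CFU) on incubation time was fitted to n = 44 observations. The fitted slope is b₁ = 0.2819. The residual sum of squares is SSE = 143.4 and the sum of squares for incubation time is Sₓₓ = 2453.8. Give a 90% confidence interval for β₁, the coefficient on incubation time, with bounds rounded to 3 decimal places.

MSE = SSE/(n − 2) = 143.4/42 = 3.41429.
SE(b₁) = √(MSE/Sₓₓ) = √(3.41429/2453.8) = 0.0373018.
df = n − 2 = 42.
t* = t_{0.05, 42} = 1.681952.
Margin = t* × SE = 1.681952 × 0.0373018 = 0.06274.
CI: 0.2819 ± 0.06274 → (0.219, 0.345).
With 90% confidence, each one-unit increase in incubation time is associated with a change of between 0.219 and 0.345 log₁₀ CFU in bacterial colony count.

(0.219, 0.345)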